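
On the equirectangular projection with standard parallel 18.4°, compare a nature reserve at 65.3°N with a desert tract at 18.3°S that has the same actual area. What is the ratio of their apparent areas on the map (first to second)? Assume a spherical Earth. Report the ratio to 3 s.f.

With standard parallel φ₀ = 18.4°, the equirectangular projection gives x = Rλ cos φ₀, y = Rφ, so h = 1 and k = cos 18.4° / cos φ.
Areal scale at 65.3°: h·k = 1.000 × 2.271 = 2.271.
Areal scale at 18.3°: h·k = 1.000 × 0.9994 = 0.9994.
Ratio = 2.271/0.9994 ≈ 2.27.

2.27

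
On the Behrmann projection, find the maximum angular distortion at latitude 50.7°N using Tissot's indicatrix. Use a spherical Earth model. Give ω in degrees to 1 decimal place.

35.3°

Behrmann is a cylindrical equal-area projection with standard parallels at ±30°. For cylindrical equal-area with standard parallel φ₀, h = cos φ / cos φ₀ and k = cos φ₀ / cos φ, so h·k = 1.
At 50.7°: h = 0.7314, k = 1.367; principal scales a = 1.367, b = 0.7314.
sin(ω/2) = (a − b)/(a + b) = 0.6359/2.099 = 0.3030, so ω = 2 arcsin(0.3030) ≈ 35.3°.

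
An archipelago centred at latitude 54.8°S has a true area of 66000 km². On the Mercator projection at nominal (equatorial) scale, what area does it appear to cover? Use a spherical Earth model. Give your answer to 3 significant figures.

199000 km²

The Mercator projection is conformal; its linear scale factor is the same in every direction and equals sec φ = 1/cos φ.
Areal scale = k² = sec²φ = 1/cos²(54.8°) = 1/0.5764² = 3.010.
Apparent area = 66000 × 3.010 ≈ 199000 km².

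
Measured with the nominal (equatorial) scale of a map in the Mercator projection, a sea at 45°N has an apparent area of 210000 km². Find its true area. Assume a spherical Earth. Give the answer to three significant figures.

Mercator is conformal, so the point scale is isotropic: h = k = sec φ = 1/cos φ.
Areal scale = k² = sec²φ = 1/cos²(45°) = 1/0.7071² = 2.000.
True area = apparent / (areal scale) = 210000 / 2.000 ≈ 105000 km².

105000 km²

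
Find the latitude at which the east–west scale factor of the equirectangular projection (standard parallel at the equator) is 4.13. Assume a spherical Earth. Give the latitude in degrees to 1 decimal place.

76.0°

Plate carrée: h = 1, k = sec φ along parallels.
sec φ = 4.13  ⇒  cos φ = 0.2421  ⇒  φ ≈ 76.0°.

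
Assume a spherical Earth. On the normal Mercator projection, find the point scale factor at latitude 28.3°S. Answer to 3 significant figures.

1.14

Mercator is conformal, so the point scale is isotropic: h = k = sec φ = 1/cos φ.
k = 1/cos 28.3° = 1/0.8805 = 1.136.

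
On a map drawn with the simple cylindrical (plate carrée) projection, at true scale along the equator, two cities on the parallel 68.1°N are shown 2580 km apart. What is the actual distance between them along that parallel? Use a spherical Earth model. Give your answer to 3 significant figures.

962 km

In the plate carrée (x = Rλ, y = Rφ), meridians are true-scale (h = 1) and parallels are stretched by k = sec φ.
Along the parallel at 68.1°, map distances are exaggerated by k = sec 68.1° = 2.681.
True distance = 2580 / 2.681 = 2580 × cos 68.1° ≈ 962 km.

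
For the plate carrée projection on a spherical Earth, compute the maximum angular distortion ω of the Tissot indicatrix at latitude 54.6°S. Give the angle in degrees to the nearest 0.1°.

For the equirectangular projection with φ₀ = 0 (plate carrée), h = 1 along meridians and k = sec φ along parallels.
At 54.6°: h = 1.000, k = 1.726; principal scales a = 1.726, b = 1.000.
sin(ω/2) = (a − b)/(a + b) = 0.7263/2.726 = 0.2664, so ω = 2 arcsin(0.2664) ≈ 30.9°.

30.9°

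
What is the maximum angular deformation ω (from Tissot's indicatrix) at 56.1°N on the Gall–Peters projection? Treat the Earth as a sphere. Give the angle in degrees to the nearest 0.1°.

26.9°

The Gall–Peters projection is cylindrical equal-area with φ₀ = 45°. Cylindrical equal-area (φ₀ = 45°): h = cos φ / cos 45° along meridians, k = cos 45° / cos φ along parallels; h·k = 1.
At 56.1°: h = 0.7888, k = 1.268; principal scales a = 1.268, b = 0.7888.
sin(ω/2) = (a − b)/(a + b) = 0.4790/2.057 = 0.2329, so ω = 2 arcsin(0.2329) ≈ 26.9°.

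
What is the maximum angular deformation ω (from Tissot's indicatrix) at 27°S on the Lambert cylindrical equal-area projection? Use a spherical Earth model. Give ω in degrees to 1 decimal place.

The Lambert cylindrical equal-area projection is the cylindrical equal-area projection with its standard parallel at the equator (φ₀ = 0). A cylindrical equal-area projection with standard parallel φ₀ has meridian scale h = cos φ / cos φ₀ and parallel scale k = cos φ₀ / cos φ (so areas are preserved, h·k = 1).
At 27°: h = 0.8910, k = 1.122; principal scales a = 1.122, b = 0.8910.
sin(ω/2) = (a − b)/(a + b) = 0.2313/2.013 = 0.1149, so ω = 2 arcsin(0.1149) ≈ 13.2°.

13.2°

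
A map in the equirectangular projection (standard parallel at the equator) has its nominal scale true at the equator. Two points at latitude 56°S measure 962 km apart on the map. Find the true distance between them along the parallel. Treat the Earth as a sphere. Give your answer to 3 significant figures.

Plate carrée maps x = Rλ, y = Rφ. The meridian scale is h = 1 and the parallel scale is k = 1/cos φ = sec φ.
Along the parallel at 56°, map distances are exaggerated by k = sec 56° = 1.788.
True distance = 962 / 1.788 = 962 × cos 56° ≈ 538 km.

538 km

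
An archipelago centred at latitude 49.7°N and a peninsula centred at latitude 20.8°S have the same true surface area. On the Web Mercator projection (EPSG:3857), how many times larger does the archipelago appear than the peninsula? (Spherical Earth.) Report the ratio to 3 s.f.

Mercator is conformal with k = sec φ, so areal scale = k² = sec²φ.
At 49.7°: sec²(49.7°) = 1/0.6468² = 2.390.
At 20.8°: sec²(20.8°) = 1/0.9348² = 1.144.
Ratio = 2.390/1.144 = cos²(20.8°)/cos²(49.7°) ≈ 2.09.

2.09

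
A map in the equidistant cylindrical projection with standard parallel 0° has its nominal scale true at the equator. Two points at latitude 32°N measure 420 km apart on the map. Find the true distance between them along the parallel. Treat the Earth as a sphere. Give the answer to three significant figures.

In the plate carrée (x = Rλ, y = Rφ), meridians are true-scale (h = 1) and parallels are stretched by k = sec φ.
Along the parallel at 32°, map distances are exaggerated by k = sec 32° = 1.179.
True distance = 420 / 1.179 = 420 × cos 32° ≈ 356 km.

356 km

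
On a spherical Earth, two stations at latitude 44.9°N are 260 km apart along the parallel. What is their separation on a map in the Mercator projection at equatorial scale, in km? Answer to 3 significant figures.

367 km

For Mercator, h = k = sec φ (a conformal cylindrical projection has a single point scale, 1/cos φ).
Along the parallel, k = sec 44.9° = 1/0.7083 = 1.412.
Map distance = 260 × 1.412 ≈ 367 km.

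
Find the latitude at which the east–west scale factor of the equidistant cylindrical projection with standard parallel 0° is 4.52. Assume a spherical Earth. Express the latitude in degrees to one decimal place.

77.2°

Plate carrée: h = 1, k = sec φ along parallels.
sec φ = 4.52  ⇒  cos φ = 0.2212  ⇒  φ ≈ 77.2°.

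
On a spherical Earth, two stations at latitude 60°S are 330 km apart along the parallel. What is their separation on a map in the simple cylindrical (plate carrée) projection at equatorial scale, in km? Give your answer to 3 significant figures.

For the equirectangular projection with φ₀ = 0 (plate carrée), h = 1 along meridians and k = sec φ along parallels.
Along the parallel, k = sec 60° = 1/0.5000 = 2.000.
Map distance = 330 × 2.000 ≈ 660 km.

660 km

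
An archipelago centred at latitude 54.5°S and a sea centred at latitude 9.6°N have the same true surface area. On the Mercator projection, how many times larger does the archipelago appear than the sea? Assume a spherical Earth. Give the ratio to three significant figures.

Mercator areal scale is sec²φ.
At 54.5°: sec²(54.5°) = 1/0.5807² = 2.965.
At 9.6°: sec²(9.6°) = 1/0.9860² = 1.029.
Ratio = 2.965/1.029 = cos²(9.6°)/cos²(54.5°) ≈ 2.88.

2.88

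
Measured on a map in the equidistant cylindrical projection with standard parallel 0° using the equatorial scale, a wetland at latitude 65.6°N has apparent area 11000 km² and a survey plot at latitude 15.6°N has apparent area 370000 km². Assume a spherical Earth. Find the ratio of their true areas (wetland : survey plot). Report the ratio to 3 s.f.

0.0128

Plate carrée has h = 1 and k = sec φ, giving areal scale sec φ; true area = (apparent area) · cos φ.
True area of wetland: 11000 × cos(65.6°) = 11000 × 0.4131 = 4544 km².
True area of survey plot: 370000 × cos(15.6°) = 370000 × 0.9632 = 356400 km².
Ratio = 4544 / 356400 ≈ 0.0128.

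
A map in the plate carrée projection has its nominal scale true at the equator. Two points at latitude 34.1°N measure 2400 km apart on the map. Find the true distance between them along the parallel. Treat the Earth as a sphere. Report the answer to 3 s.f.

In the plate carrée (x = Rλ, y = Rφ), meridians are true-scale (h = 1) and parallels are stretched by k = sec φ.
Along the parallel at 34.1°, map distances are exaggerated by k = sec 34.1° = 1.208.
True distance = 2400 / 1.208 = 2400 × cos 34.1° ≈ 1990 km.

1990 km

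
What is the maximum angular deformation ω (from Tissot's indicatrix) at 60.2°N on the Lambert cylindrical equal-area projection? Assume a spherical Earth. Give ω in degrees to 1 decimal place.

74.3°

The Lambert cylindrical equal-area projection is the cylindrical equal-area projection with its standard parallel at the equator (φ₀ = 0). For cylindrical equal-area with standard parallel φ₀, h = cos φ / cos φ₀ and k = cos φ₀ / cos φ, so h·k = 1.
At 60.2°: h = 0.4970, k = 2.012; principal scales a = 2.012, b = 0.4970.
sin(ω/2) = (a − b)/(a + b) = 1.515/2.509 = 0.6039, so ω = 2 arcsin(0.6039) ≈ 74.3°.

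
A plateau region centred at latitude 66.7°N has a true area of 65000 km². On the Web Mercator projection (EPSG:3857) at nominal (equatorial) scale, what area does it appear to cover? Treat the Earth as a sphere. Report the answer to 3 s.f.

For Mercator, h = k = sec φ (a conformal cylindrical projection has a single point scale, 1/cos φ).
Areal scale = k² = sec²φ = 1/cos²(66.7°) = 1/0.3955² = 6.392.
Apparent area = 65000 × 6.392 ≈ 415000 km².

415000 km²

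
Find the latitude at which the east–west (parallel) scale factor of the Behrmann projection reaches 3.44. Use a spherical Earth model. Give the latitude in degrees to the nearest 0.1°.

75.4°

Behrmann is a cylindrical equal-area projection with standard parallels at ±30°. A cylindrical equal-area projection with standard parallel φ₀ has meridian scale h = cos φ / cos φ₀ and parallel scale k = cos φ₀ / cos φ (so areas are preserved, h·k = 1).
k = cos φ₀ / cos φ = 3.44  ⇒  cos φ = cos 30° / 3.44 = 0.2518.
φ = arccos(0.2518) ≈ 75.4°.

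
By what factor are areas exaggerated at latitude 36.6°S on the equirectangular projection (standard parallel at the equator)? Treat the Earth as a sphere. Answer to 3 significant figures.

For the equirectangular projection with φ₀ = 0 (plate carrée), h = 1 along meridians and k = sec φ along parallels.
Areal scale = h·k = 1 × sec φ; at 36.6°, h = 1.000, k = 1.246, so h·k = 1.246.

1.25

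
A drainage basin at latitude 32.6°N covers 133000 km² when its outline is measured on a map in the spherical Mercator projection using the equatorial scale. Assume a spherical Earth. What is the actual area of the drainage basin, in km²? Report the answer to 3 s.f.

For Mercator, h = k = sec φ (a conformal cylindrical projection has a single point scale, 1/cos φ).
Areal scale = k² = sec²φ = 1/cos²(32.6°) = 1/0.8425² = 1.409.
True area = apparent / (areal scale) = 133000 / 1.409 ≈ 94400 km².

94400 km²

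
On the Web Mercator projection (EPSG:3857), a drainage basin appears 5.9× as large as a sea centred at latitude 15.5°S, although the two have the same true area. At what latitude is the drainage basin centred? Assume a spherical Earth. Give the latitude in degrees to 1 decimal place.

66.6°

Mercator areal scale is sec²φ, so apparent-area ratio = sec²φ₁ / sec²φ₂ = cos²φ₂ / cos²φ₁.
cos²φ₂ / cos²φ₁ = 5.9  ⇒  cos φ₁ = cos 15.5° / √5.9 = 0.9636/2.429 = 0.3967.
φ₁ = arccos(0.3967) ≈ 66.6°.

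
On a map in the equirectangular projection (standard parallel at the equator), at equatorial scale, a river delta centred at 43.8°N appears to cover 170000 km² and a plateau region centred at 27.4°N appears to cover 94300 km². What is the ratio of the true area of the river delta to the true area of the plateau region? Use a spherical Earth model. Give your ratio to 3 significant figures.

1.47

Plate carrée has h = 1 and k = sec φ, giving areal scale sec φ; true area = (apparent area) · cos φ.
True area of river delta: 170000 × cos(43.8°) = 170000 × 0.7218 = 122700 km².
True area of plateau region: 94300 × cos(27.4°) = 94300 × 0.8878 = 83720 km².
Ratio = 122700 / 83720 ≈ 1.47.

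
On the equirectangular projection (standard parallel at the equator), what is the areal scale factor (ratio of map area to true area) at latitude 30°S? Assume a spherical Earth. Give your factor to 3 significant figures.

1.15

In the plate carrée (x = Rλ, y = Rφ), meridians are true-scale (h = 1) and parallels are stretched by k = sec φ.
Areal scale = h·k = 1 × sec φ; at 30°, h = 1.000, k = 1.155, so h·k = 1.155.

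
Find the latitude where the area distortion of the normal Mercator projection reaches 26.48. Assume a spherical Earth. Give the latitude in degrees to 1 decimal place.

Mercator areal scale is sec²φ.
sec²φ = 26.48  ⇒  cos²φ = 0.03776  ⇒  cos φ = 0.1943.
φ = arccos(0.1943) ≈ 78.8°.

78.8°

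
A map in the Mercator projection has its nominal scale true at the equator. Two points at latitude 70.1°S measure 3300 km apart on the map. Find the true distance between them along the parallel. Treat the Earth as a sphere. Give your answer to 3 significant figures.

The Mercator projection is conformal; its linear scale factor is the same in every direction and equals sec φ = 1/cos φ.
Along the parallel at 70.1°, map distances are exaggerated by k = sec 70.1° = 2.938.
True distance = 3300 / 2.938 = 3300 × cos 70.1° ≈ 1120 km.

1120 km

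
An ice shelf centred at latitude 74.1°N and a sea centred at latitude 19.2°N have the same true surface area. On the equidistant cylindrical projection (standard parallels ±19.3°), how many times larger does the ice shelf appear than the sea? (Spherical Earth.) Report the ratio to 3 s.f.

In the equirectangular projection with standard parallel φ₀ = 19.3° (x = Rλ cos φ₀, y = Rφ), meridians are true-scale (h = 1) and the parallel scale is k = cos φ₀ / cos φ.
Areal scale at 74.1°: h·k = 1.000 × 3.445 = 3.445.
Areal scale at 19.2°: h·k = 1.000 × 0.9994 = 0.9994.
Ratio = 3.445/0.9994 ≈ 3.45.

3.45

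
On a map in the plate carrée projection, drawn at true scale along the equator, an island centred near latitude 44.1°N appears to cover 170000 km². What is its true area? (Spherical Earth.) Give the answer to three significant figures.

122000 km²

Plate carrée maps x = Rλ, y = Rφ. The meridian scale is h = 1 and the parallel scale is k = 1/cos φ = sec φ.
Areal scale = h·k = 1 × sec φ; at 44.1°, h = 1.000, k = 1.393, so h·k = 1.393.
True area = apparent / (areal scale) = 170000 / 1.393 ≈ 122000 km².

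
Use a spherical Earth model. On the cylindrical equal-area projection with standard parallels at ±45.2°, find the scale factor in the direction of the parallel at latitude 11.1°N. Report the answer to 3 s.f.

0.718

For cylindrical equal-area with standard parallel φ₀, h = cos φ / cos φ₀ and k = cos φ₀ / cos φ, so h·k = 1.
k = cos 45.2° / cos 11.1° = 0.7046/0.9813 = 0.7181.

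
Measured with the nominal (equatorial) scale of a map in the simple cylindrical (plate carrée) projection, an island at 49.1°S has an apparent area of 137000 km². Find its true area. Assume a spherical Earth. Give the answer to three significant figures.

For the equirectangular projection with φ₀ = 0 (plate carrée), h = 1 along meridians and k = sec φ along parallels.
Areal scale = h·k = 1 × sec φ; at 49.1°, h = 1.000, k = 1.527, so h·k = 1.527.
True area = apparent / (areal scale) = 137000 / 1.527 ≈ 89700 km².

89700 km²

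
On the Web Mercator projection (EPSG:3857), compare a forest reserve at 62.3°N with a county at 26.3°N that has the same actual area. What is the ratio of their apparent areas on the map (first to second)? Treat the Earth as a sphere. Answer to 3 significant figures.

Mercator is conformal with k = sec φ, so areal scale = k² = sec²φ.
At 62.3°: sec²(62.3°) = 1/0.4648² = 4.628.
At 26.3°: sec²(26.3°) = 1/0.8965² = 1.244.
Ratio = 4.628/1.244 = cos²(26.3°)/cos²(62.3°) ≈ 3.72.

3.72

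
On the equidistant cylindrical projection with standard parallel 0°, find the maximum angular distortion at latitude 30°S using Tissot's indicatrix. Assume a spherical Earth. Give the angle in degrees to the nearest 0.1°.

Plate carrée maps x = Rλ, y = Rφ. The meridian scale is h = 1 and the parallel scale is k = 1/cos φ = sec φ.
At 30°: h = 1.000, k = 1.155; principal scales a = 1.155, b = 1.000.
sin(ω/2) = (a − b)/(a + b) = 0.1547/2.155 = 0.07180, so ω = 2 arcsin(0.07180) ≈ 8.2°.

8.2°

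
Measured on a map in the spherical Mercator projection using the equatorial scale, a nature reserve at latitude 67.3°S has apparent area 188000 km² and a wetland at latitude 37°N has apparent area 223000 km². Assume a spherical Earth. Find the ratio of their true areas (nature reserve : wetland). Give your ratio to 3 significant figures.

Mercator's areal exaggeration is sec²φ; hence true area = (apparent area) · cos²φ.
True area of nature reserve: 188000 × cos²(67.3°) = 188000 × 0.1489 = 28000 km².
True area of wetland: 223000 × cos²(37°) = 223000 × 0.6378 = 142200 km².
Ratio = 28000 / 142200 ≈ 0.197.

0.197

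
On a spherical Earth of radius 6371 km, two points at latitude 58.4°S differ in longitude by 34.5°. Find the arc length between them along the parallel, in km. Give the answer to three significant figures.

Arc length along a parallel = R cos φ · Δλ (with Δλ in radians).
= 6371 × cos 58.4° × (34.5° × π/180) = 6371 × 0.5240 × 0.6021 ≈ 2010 km.

2010 km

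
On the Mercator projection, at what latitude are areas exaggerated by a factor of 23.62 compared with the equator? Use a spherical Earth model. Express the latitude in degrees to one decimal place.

78.1°

Mercator areal scale is sec²φ.
sec²φ = 23.62  ⇒  cos²φ = 0.04234  ⇒  cos φ = 0.2058.
φ = arccos(0.2058) ≈ 78.1°.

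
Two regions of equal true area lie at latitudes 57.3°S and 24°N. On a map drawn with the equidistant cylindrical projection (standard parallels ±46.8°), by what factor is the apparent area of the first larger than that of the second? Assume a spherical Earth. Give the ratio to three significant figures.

1.69

The equidistant cylindrical projection with φ₀ = 46.8° has h = 1 (meridians true) and k = cos φ₀ / cos φ along parallels.
Areal scale at 57.3°: h·k = 1.000 × 1.267 = 1.267.
Areal scale at 24°: h·k = 1.000 × 0.7493 = 0.7493.
Ratio = 1.267/0.7493 ≈ 1.69.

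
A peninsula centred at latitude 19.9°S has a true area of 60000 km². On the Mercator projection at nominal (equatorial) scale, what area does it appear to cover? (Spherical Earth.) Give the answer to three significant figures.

For Mercator, h = k = sec φ (a conformal cylindrical projection has a single point scale, 1/cos φ).
Areal scale = k² = sec²φ = 1/cos²(19.9°) = 1/0.9403² = 1.131.
Apparent area = 60000 × 1.131 ≈ 67900 km².

67900 km²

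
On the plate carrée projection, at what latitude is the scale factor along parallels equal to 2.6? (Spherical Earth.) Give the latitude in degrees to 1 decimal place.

67.4°

Plate carrée: h = 1, k = sec φ along parallels.
sec φ = 2.6  ⇒  cos φ = 0.3846  ⇒  φ ≈ 67.4°.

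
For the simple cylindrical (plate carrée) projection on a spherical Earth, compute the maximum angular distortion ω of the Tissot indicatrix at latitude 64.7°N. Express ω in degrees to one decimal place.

47.3°

Plate carrée maps x = Rλ, y = Rφ. The meridian scale is h = 1 and the parallel scale is k = 1/cos φ = sec φ.
At 64.7°: h = 1.000, k = 2.340; principal scales a = 2.340, b = 1.000.
sin(ω/2) = (a − b)/(a + b) = 1.340/3.340 = 0.4012, so ω = 2 arcsin(0.4012) ≈ 47.3°.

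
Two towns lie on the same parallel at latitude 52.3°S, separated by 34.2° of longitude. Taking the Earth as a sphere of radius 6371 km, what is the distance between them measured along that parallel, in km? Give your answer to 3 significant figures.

Arc length along a parallel = R cos φ · Δλ (with Δλ in radians).
= 6371 × cos 52.3° × (34.2° × π/180) = 6371 × 0.6115 × 0.5969 ≈ 2330 km.

2330 km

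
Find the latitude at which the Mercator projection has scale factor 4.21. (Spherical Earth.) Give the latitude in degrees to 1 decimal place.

76.3°

Mercator scale is k = sec φ = 1/cos φ.
1/cos φ = 4.21  ⇒  cos φ = 0.2375  ⇒  φ = arccos(0.2375) ≈ 76.3°.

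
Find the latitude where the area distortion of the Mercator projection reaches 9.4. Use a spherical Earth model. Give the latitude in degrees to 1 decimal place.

71.0°

Mercator areal scale is sec²φ.
sec²φ = 9.4  ⇒  cos²φ = 0.1064  ⇒  cos φ = 0.3262.
φ = arccos(0.3262) ≈ 71.0°.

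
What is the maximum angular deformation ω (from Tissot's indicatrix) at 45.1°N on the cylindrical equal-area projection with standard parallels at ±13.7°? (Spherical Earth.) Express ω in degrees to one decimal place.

Cylindrical equal-area (φ₀ = 13.7°): h = cos φ / cos 13.7° along meridians, k = cos 13.7° / cos φ along parallels; h·k = 1.
At 45.1°: h = 0.7265, k = 1.376; principal scales a = 1.376, b = 0.7265.
sin(ω/2) = (a − b)/(a + b) = 0.6498/2.103 = 0.3090, so ω = 2 arcsin(0.3090) ≈ 36.0°.

36.0°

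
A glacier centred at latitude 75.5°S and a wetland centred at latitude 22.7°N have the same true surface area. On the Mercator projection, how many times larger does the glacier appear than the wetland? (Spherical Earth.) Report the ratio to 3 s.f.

13.6

Mercator is conformal with k = sec φ, so areal scale = k² = sec²φ.
At 75.5°: sec²(75.5°) = 1/0.2504² = 15.95.
At 22.7°: sec²(22.7°) = 1/0.9225² = 1.175.
Ratio = 15.95/1.175 = cos²(22.7°)/cos²(75.5°) ≈ 13.6.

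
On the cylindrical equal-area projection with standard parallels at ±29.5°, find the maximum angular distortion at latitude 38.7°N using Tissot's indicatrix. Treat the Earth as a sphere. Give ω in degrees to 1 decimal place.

Cylindrical equal-area (φ₀ = 29.5°): h = cos φ / cos 29.5° along meridians, k = cos 29.5° / cos φ along parallels; h·k = 1.
At 38.7°: h = 0.8967, k = 1.115; principal scales a = 1.115, b = 0.8967.
sin(ω/2) = (a − b)/(a + b) = 0.2185/2.012 = 0.1086, so ω = 2 arcsin(0.1086) ≈ 12.5°.

12.5°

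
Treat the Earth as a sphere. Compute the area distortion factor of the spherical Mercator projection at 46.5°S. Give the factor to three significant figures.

2.11

The Mercator projection is conformal; its linear scale factor is the same in every direction and equals sec φ = 1/cos φ.
Areal scale = k² = sec²φ = 1/cos²(46.5°) = 1/0.6884² = 2.110.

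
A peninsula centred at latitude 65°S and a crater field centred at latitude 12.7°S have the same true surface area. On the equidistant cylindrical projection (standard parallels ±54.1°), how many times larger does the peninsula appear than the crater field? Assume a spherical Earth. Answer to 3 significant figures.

With standard parallel φ₀ = 54.1°, the equirectangular projection gives x = Rλ cos φ₀, y = Rφ, so h = 1 and k = cos 54.1° / cos φ.
Areal scale at 65°: h·k = 1.000 × 1.387 = 1.387.
Areal scale at 12.7°: h·k = 1.000 × 0.6011 = 0.6011.
Ratio = 1.387/0.6011 ≈ 2.31.

2.31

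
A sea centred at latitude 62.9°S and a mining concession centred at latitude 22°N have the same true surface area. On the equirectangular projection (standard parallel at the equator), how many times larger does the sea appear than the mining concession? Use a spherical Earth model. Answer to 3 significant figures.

Plate carrée maps x = Rλ, y = Rφ. The meridian scale is h = 1 and the parallel scale is k = 1/cos φ = sec φ.
Areal scale at 62.9°: h·k = 1.000 × 2.195 = 2.195.
Areal scale at 22°: h·k = 1.000 × 1.079 = 1.079.
Ratio = 2.195/1.079 ≈ 2.04.

2.04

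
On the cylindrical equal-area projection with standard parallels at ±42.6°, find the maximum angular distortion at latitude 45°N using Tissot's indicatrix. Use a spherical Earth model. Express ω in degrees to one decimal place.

Cylindrical equal-area (φ₀ = 42.6°): h = cos φ / cos 42.6° along meridians, k = cos 42.6° / cos φ along parallels; h·k = 1.
At 45°: h = 0.9606, k = 1.041; principal scales a = 1.041, b = 0.9606.
sin(ω/2) = (a − b)/(a + b) = 0.08038/2.002 = 0.04016, so ω = 2 arcsin(0.04016) ≈ 4.6°.

4.6°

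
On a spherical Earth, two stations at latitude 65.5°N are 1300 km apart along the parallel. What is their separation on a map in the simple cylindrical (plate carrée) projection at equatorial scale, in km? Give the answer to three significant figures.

Plate carrée maps x = Rλ, y = Rφ. The meridian scale is h = 1 and the parallel scale is k = 1/cos φ = sec φ.
Along the parallel, k = sec 65.5° = 1/0.4147 = 2.411.
Map distance = 1300 × 2.411 ≈ 3130 km.

3130 km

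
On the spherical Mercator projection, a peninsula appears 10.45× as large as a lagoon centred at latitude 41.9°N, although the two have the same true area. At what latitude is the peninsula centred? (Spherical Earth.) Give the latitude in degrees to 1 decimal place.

For equal true areas on Mercator, apparent areas scale as sec²φ, so the ratio is cos²φ₂ / cos²φ₁.
cos²φ₂ / cos²φ₁ = 10.45  ⇒  cos φ₁ = cos 41.9° / √10.45 = 0.7443/3.233 = 0.2302.
φ₁ = arccos(0.2302) ≈ 76.7°.

76.7°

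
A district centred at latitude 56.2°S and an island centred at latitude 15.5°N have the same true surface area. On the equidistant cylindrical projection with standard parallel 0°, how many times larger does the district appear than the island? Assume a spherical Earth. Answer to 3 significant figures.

1.73

Plate carrée maps x = Rλ, y = Rφ. The meridian scale is h = 1 and the parallel scale is k = 1/cos φ = sec φ.
Areal scale at 56.2°: h·k = 1.000 × 1.798 = 1.798.
Areal scale at 15.5°: h·k = 1.000 × 1.038 = 1.038.
Ratio = 1.798/1.038 ≈ 1.73.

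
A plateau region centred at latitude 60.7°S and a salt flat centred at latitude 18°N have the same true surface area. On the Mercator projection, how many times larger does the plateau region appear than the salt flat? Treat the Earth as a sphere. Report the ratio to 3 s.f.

Mercator is conformal with k = sec φ, so areal scale = k² = sec²φ.
At 60.7°: sec²(60.7°) = 1/0.4894² = 4.175.
At 18°: sec²(18°) = 1/0.9511² = 1.106.
Ratio = 4.175/1.106 = cos²(18°)/cos²(60.7°) ≈ 3.78.

3.78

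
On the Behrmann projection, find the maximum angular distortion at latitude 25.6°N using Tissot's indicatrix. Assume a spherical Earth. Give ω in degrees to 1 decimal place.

Behrmann is a cylindrical equal-area projection with standard parallels at ±30°. For cylindrical equal-area with standard parallel φ₀, h = cos φ / cos φ₀ and k = cos φ₀ / cos φ, so h·k = 1.
At 25.6°: h = 1.041, k = 0.9603; principal scales a = 1.041, b = 0.9603.
sin(ω/2) = (a − b)/(a + b) = 0.08105/2.002 = 0.04049, so ω = 2 arcsin(0.04049) ≈ 4.6°.

4.6°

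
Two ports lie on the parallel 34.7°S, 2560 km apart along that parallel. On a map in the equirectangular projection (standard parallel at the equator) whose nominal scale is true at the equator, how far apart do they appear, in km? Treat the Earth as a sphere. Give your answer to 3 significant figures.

Plate carrée maps x = Rλ, y = Rφ. The meridian scale is h = 1 and the parallel scale is k = 1/cos φ = sec φ.
Along the parallel, k = sec 34.7° = 1/0.8221 = 1.216.
Map distance = 2560 × 1.216 ≈ 3110 km.

3110 km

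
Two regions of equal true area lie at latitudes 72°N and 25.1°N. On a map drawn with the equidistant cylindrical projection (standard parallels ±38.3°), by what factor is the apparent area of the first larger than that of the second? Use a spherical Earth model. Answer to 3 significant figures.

With standard parallel φ₀ = 38.3°, the equirectangular projection gives x = Rλ cos φ₀, y = Rφ, so h = 1 and k = cos 38.3° / cos φ.
Areal scale at 72°: h·k = 1.000 × 2.540 = 2.540.
Areal scale at 25.1°: h·k = 1.000 × 0.8666 = 0.8666.
Ratio = 2.540/0.8666 ≈ 2.93.

2.93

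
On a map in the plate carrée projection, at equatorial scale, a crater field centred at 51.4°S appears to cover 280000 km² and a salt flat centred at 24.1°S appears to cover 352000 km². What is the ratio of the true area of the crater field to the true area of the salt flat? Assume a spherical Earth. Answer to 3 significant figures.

Plate carrée has h = 1 and k = sec φ, giving areal scale sec φ; true area = (apparent area) · cos φ.
True area of crater field: 280000 × cos(51.4°) = 280000 × 0.6239 = 174700 km².
True area of salt flat: 352000 × cos(24.1°) = 352000 × 0.9128 = 321300 km².
Ratio = 174700 / 321300 ≈ 0.544.

0.544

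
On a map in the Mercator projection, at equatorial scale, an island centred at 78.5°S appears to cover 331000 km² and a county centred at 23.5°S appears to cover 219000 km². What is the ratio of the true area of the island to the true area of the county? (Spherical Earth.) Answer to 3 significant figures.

Mercator's areal exaggeration is sec²φ; hence true area = (apparent area) · cos²φ.
True area of island: 331000 × cos²(78.5°) = 331000 × 0.03975 = 13160 km².
True area of county: 219000 × cos²(23.5°) = 219000 × 0.8410 = 184200 km².
Ratio = 13160 / 184200 ≈ 0.0714.

0.0714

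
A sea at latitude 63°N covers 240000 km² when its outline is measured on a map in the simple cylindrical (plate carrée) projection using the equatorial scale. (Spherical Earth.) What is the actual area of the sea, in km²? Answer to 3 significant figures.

In the plate carrée (x = Rλ, y = Rφ), meridians are true-scale (h = 1) and parallels are stretched by k = sec φ.
Areal scale = h·k = 1 × sec φ; at 63°, h = 1.000, k = 2.203, so h·k = 2.203.
True area = apparent / (areal scale) = 240000 / 2.203 ≈ 109000 km².

109000 km²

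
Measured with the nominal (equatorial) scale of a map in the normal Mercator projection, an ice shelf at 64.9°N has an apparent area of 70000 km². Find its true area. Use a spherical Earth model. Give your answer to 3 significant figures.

12600 km²

For Mercator, h = k = sec φ (a conformal cylindrical projection has a single point scale, 1/cos φ).
Areal scale = k² = sec²φ = 1/cos²(64.9°) = 1/0.4242² = 5.557.
True area = apparent / (areal scale) = 70000 / 5.557 ≈ 12600 km².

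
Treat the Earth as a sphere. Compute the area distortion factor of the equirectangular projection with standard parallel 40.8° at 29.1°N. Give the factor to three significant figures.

With standard parallel φ₀ = 40.8°, the equirectangular projection gives x = Rλ cos φ₀, y = Rφ, so h = 1 and k = cos 40.8° / cos φ.
Areal scale = h·k = 1 × cos φ₀ / cos φ; at 29.1°, h = 1.000, k = 0.8664, so h·k = 0.8664.

0.866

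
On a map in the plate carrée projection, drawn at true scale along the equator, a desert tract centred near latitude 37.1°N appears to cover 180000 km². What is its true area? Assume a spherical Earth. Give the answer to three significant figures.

144000 km²

For the equirectangular projection with φ₀ = 0 (plate carrée), h = 1 along meridians and k = sec φ along parallels.
Areal scale = h·k = 1 × sec φ; at 37.1°, h = 1.000, k = 1.254, so h·k = 1.254.
True area = apparent / (areal scale) = 180000 / 1.254 ≈ 144000 km².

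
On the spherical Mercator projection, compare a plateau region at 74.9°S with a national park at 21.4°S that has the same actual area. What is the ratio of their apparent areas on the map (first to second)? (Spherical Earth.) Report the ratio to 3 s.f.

Mercator areal scale is sec²φ.
At 74.9°: sec²(74.9°) = 1/0.2605² = 14.74.
At 21.4°: sec²(21.4°) = 1/0.9311² = 1.154.
Ratio = 14.74/1.154 = cos²(21.4°)/cos²(74.9°) ≈ 12.8.

12.8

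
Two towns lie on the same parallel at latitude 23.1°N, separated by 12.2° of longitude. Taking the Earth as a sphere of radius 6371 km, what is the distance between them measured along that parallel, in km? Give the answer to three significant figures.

Arc length along a parallel = R cos φ · Δλ (with Δλ in radians).
= 6371 × cos 23.1° × (12.2° × π/180) = 6371 × 0.9198 × 0.2129 ≈ 1250 km.

1250 km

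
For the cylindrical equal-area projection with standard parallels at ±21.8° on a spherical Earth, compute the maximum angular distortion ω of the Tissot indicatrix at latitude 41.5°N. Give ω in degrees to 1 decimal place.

24.4°

A cylindrical equal-area projection with standard parallel φ₀ has meridian scale h = cos φ / cos φ₀ and parallel scale k = cos φ₀ / cos φ (so areas are preserved, h·k = 1).
At 41.5°: h = 0.8066, k = 1.240; principal scales a = 1.240, b = 0.8066.
sin(ω/2) = (a − b)/(a + b) = 0.4331/2.046 = 0.2116, so ω = 2 arcsin(0.2116) ≈ 24.4°.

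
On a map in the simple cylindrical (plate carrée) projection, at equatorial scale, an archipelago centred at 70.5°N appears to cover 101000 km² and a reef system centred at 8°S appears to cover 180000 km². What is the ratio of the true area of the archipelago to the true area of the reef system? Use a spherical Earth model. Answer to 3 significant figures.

0.189

Plate carrée has h = 1 and k = sec φ, giving areal scale sec φ; true area = (apparent area) · cos φ.
True area of archipelago: 101000 × cos(70.5°) = 101000 × 0.3338 = 33710 km².
True area of reef system: 180000 × cos(8°) = 180000 × 0.9903 = 178200 km².
Ratio = 33710 / 178200 ≈ 0.189.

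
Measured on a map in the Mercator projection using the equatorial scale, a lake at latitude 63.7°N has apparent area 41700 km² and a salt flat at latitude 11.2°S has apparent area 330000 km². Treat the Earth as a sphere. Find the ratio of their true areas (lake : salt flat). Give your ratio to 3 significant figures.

Mercator's areal exaggeration is sec²φ; hence true area = (apparent area) · cos²φ.
True area of lake: 41700 × cos²(63.7°) = 41700 × 0.1963 = 8186 km².
True area of salt flat: 330000 × cos²(11.2°) = 330000 × 0.9623 = 317600 km².
Ratio = 8186 / 317600 ≈ 0.0258.

0.0258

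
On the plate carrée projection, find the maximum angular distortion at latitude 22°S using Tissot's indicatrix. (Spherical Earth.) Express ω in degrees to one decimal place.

Plate carrée maps x = Rλ, y = Rφ. The meridian scale is h = 1 and the parallel scale is k = 1/cos φ = sec φ.
At 22°: h = 1.000, k = 1.079; principal scales a = 1.079, b = 1.000.
sin(ω/2) = (a − b)/(a + b) = 0.07853/2.079 = 0.03778, so ω = 2 arcsin(0.03778) ≈ 4.3°.

4.3°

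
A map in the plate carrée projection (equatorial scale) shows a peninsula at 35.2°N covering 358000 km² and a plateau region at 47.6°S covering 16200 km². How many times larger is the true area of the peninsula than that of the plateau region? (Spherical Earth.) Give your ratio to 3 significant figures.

26.8

On the plate carrée, areal scale = h·k = 1 × sec φ, so true area = apparent × cos φ.
True area of peninsula: 358000 × cos(35.2°) = 358000 × 0.8171 = 292500 km².
True area of plateau region: 16200 × cos(47.6°) = 16200 × 0.6743 = 10920 km².
Ratio = 292500 / 10920 ≈ 26.8.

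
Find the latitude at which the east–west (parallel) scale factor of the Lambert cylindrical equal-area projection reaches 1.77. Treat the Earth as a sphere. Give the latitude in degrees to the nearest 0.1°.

The Lambert cylindrical equal-area projection is the cylindrical equal-area projection with its standard parallel at the equator (φ₀ = 0). Cylindrical equal-area (φ₀ = 0°): h = cos φ / cos 0° along meridians, k = cos 0° / cos φ along parallels; h·k = 1.
k = cos φ₀ / cos φ = 1.77  ⇒  cos φ = cos 0° / 1.77 = 0.5650.
φ = arccos(0.5650) ≈ 55.6°.

55.6°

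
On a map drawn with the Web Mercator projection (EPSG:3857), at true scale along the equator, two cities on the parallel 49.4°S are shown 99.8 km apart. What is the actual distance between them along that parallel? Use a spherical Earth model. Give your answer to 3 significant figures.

The Mercator projection is conformal; its linear scale factor is the same in every direction and equals sec φ = 1/cos φ.
Along the parallel at 49.4°, map distances are exaggerated by k = sec 49.4° = 1.537.
True distance = 99.8 / 1.537 = 99.8 × cos 49.4° ≈ 64.9 km.

64.9 km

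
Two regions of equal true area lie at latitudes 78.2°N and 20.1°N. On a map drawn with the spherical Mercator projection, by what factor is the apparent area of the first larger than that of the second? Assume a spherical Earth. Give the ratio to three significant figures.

Mercator is conformal with k = sec φ, so areal scale = k² = sec²φ.
At 78.2°: sec²(78.2°) = 1/0.2045² = 23.91.
At 20.1°: sec²(20.1°) = 1/0.9391² = 1.134.
Ratio = 23.91/1.134 = cos²(20.1°)/cos²(78.2°) ≈ 21.1.

21.1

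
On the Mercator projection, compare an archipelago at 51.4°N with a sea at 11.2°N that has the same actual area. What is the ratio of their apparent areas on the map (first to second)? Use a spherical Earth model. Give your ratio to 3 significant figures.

Mercator is conformal with k = sec φ, so areal scale = k² = sec²φ.
At 51.4°: sec²(51.4°) = 1/0.6239² = 2.569.
At 11.2°: sec²(11.2°) = 1/0.9810² = 1.039.
Ratio = 2.569/1.039 = cos²(11.2°)/cos²(51.4°) ≈ 2.47.

2.47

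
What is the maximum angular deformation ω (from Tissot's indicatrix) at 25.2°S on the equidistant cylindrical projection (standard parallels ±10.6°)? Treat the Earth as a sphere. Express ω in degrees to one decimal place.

In the equirectangular projection with standard parallel φ₀ = 10.6° (x = Rλ cos φ₀, y = Rφ), meridians are true-scale (h = 1) and the parallel scale is k = cos φ₀ / cos φ.
At 25.2°: h = 1.000, k = 1.086; principal scales a = 1.086, b = 1.000.
sin(ω/2) = (a − b)/(a + b) = 0.08632/2.086 = 0.04138, so ω = 2 arcsin(0.04138) ≈ 4.7°.

4.7°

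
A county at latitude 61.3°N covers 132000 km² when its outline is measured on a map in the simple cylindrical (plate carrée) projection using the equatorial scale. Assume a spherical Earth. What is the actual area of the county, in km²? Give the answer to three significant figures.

For the equirectangular projection with φ₀ = 0 (plate carrée), h = 1 along meridians and k = sec φ along parallels.
Areal scale = h·k = 1 × sec φ; at 61.3°, h = 1.000, k = 2.082, so h·k = 2.082.
True area = apparent / (areal scale) = 132000 / 2.082 ≈ 63400 km².

63400 km²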